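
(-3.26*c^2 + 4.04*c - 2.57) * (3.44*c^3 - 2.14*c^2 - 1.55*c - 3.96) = -11.2144*c^5 + 20.874*c^4 - 12.4334*c^3 + 12.1474*c^2 - 12.0149*c + 10.1772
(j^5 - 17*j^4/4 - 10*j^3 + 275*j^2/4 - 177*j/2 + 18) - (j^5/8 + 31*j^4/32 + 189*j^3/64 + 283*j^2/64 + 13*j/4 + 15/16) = 7*j^5/8 - 167*j^4/32 - 829*j^3/64 + 4117*j^2/64 - 367*j/4 + 273/16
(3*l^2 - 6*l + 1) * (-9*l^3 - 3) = -27*l^5 + 54*l^4 - 9*l^3 - 9*l^2 + 18*l - 3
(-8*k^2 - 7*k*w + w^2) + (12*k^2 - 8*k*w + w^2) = 4*k^2 - 15*k*w + 2*w^2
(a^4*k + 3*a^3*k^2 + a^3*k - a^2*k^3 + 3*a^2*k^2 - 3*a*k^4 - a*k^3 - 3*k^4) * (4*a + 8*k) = 4*a^5*k + 20*a^4*k^2 + 4*a^4*k + 20*a^3*k^3 + 20*a^3*k^2 - 20*a^2*k^4 + 20*a^2*k^3 - 24*a*k^5 - 20*a*k^4 - 24*k^5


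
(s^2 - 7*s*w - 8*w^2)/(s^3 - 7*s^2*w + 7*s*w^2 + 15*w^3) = (s - 8*w)/(s^2 - 8*s*w + 15*w^2)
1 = 1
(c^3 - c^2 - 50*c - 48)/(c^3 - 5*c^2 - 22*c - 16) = (c + 6)/(c + 2)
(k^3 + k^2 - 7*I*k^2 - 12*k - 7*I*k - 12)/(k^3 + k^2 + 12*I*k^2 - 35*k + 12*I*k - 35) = (k^2 - 7*I*k - 12)/(k^2 + 12*I*k - 35)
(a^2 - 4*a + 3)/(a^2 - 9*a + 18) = (a - 1)/(a - 6)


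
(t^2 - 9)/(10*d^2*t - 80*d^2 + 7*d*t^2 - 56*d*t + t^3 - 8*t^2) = (t^2 - 9)/(10*d^2*t - 80*d^2 + 7*d*t^2 - 56*d*t + t^3 - 8*t^2)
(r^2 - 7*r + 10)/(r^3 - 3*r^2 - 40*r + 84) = (r - 5)/(r^2 - r - 42)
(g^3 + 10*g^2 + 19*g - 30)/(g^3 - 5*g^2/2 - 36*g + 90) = 2*(g^2 + 4*g - 5)/(2*g^2 - 17*g + 30)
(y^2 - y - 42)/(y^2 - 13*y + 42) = (y + 6)/(y - 6)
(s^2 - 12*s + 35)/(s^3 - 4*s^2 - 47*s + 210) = (s - 7)/(s^2 + s - 42)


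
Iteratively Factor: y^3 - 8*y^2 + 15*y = (y - 3)*(y^2 - 5*y) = y*(y - 3)*(y - 5)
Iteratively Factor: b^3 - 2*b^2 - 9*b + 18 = (b - 2)*(b^2 - 9) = (b - 3)*(b - 2)*(b + 3)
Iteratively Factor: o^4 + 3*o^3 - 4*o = (o - 1)*(o^3 + 4*o^2 + 4*o) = (o - 1)*(o + 2)*(o^2 + 2*o) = o*(o - 1)*(o + 2)*(o + 2)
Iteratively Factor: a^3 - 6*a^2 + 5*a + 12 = (a - 3)*(a^2 - 3*a - 4) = (a - 3)*(a + 1)*(a - 4)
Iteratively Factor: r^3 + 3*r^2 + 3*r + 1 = (r + 1)*(r^2 + 2*r + 1) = (r + 1)^2*(r + 1)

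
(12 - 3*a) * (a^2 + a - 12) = -3*a^3 + 9*a^2 + 48*a - 144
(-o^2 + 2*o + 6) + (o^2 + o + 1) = 3*o + 7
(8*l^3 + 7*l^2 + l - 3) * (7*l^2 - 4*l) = 56*l^5 + 17*l^4 - 21*l^3 - 25*l^2 + 12*l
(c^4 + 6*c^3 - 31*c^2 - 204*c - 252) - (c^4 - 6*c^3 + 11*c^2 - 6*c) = 12*c^3 - 42*c^2 - 198*c - 252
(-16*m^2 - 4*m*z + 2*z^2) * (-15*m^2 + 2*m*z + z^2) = 240*m^4 + 28*m^3*z - 54*m^2*z^2 + 2*z^4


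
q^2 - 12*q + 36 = (q - 6)^2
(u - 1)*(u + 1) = u^2 - 1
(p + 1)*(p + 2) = p^2 + 3*p + 2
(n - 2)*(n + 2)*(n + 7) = n^3 + 7*n^2 - 4*n - 28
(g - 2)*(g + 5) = g^2 + 3*g - 10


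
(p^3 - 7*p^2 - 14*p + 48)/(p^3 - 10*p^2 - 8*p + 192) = (p^2 + p - 6)/(p^2 - 2*p - 24)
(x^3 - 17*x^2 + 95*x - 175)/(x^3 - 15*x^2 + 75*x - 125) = (x - 7)/(x - 5)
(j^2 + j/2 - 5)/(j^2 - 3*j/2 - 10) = (j - 2)/(j - 4)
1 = 1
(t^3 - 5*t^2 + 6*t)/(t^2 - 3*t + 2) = t*(t - 3)/(t - 1)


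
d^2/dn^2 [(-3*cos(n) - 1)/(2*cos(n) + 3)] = 7*(3*cos(n) - cos(2*n) + 3)/(2*cos(n) + 3)^3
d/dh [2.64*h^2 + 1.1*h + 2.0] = 5.28*h + 1.1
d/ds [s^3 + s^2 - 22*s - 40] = 3*s^2 + 2*s - 22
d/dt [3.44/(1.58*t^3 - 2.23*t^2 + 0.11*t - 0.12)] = (-16.3056*t^2 + 15.3424*t - 0.3784)/(1.58*t^3 - 2.23*t^2 + 0.11*t - 0.12)^2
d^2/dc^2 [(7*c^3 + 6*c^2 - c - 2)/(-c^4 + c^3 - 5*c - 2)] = 2*(-7*c^9 - 18*c^8 + 24*c^7 + 251*c^6 + 216*c^5 - 33*c^4 - 254*c^3 - 252*c^2 - 72*c + 16)/(c^12 - 3*c^11 + 3*c^10 + 14*c^9 - 24*c^8 + 3*c^7 + 81*c^6 - 15*c^5 - 48*c^4 + 113*c^3 + 150*c^2 + 60*c + 8)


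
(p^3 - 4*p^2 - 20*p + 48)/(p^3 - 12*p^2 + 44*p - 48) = (p + 4)/(p - 4)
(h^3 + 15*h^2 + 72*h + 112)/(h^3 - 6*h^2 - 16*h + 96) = (h^2 + 11*h + 28)/(h^2 - 10*h + 24)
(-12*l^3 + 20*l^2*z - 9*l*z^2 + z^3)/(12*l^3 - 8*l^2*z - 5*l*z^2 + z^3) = (-2*l + z)/(2*l + z)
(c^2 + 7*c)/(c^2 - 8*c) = (c + 7)/(c - 8)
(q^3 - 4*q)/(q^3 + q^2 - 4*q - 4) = q/(q + 1)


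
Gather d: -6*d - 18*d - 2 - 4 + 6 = -24*d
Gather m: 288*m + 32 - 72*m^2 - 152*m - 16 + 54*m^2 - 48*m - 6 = -18*m^2 + 88*m + 10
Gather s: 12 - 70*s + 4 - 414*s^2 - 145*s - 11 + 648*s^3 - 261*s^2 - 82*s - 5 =648*s^3 - 675*s^2 - 297*s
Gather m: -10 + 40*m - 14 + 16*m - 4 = 56*m - 28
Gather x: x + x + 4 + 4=2*x + 8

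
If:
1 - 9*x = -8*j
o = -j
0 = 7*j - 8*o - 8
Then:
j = 8/15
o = -8/15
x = 79/135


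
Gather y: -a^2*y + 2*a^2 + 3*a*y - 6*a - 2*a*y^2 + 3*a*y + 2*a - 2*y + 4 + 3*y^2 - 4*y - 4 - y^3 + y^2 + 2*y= 2*a^2 - 4*a - y^3 + y^2*(4 - 2*a) + y*(-a^2 + 6*a - 4)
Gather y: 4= 4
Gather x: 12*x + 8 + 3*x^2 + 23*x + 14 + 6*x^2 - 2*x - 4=9*x^2 + 33*x + 18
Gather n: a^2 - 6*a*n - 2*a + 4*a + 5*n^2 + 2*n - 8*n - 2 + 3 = a^2 + 2*a + 5*n^2 + n*(-6*a - 6) + 1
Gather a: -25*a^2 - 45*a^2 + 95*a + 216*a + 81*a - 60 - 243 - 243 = -70*a^2 + 392*a - 546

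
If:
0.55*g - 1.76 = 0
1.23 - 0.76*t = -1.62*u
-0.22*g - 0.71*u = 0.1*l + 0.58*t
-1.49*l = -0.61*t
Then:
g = 3.20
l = -0.07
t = -0.17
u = -0.84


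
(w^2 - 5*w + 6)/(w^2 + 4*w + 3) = (w^2 - 5*w + 6)/(w^2 + 4*w + 3)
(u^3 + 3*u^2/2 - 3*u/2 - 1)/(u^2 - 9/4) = 2*(2*u^3 + 3*u^2 - 3*u - 2)/(4*u^2 - 9)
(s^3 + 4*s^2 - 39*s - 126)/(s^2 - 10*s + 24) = (s^2 + 10*s + 21)/(s - 4)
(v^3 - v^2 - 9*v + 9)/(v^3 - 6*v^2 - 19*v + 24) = (v - 3)/(v - 8)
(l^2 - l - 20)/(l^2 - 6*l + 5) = (l + 4)/(l - 1)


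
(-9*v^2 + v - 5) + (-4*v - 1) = -9*v^2 - 3*v - 6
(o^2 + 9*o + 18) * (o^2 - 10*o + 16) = o^4 - o^3 - 56*o^2 - 36*o + 288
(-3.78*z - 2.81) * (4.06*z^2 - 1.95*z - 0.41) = -15.3468*z^3 - 4.0376*z^2 + 7.0293*z + 1.1521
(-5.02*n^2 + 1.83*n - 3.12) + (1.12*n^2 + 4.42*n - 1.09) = -3.9*n^2 + 6.25*n - 4.21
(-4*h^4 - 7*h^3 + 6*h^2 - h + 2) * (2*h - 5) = -8*h^5 + 6*h^4 + 47*h^3 - 32*h^2 + 9*h - 10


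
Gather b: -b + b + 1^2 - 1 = 0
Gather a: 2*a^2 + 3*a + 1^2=2*a^2 + 3*a + 1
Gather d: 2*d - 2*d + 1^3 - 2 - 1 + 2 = 0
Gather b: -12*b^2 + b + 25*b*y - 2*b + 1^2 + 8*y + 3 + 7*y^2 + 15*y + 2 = -12*b^2 + b*(25*y - 1) + 7*y^2 + 23*y + 6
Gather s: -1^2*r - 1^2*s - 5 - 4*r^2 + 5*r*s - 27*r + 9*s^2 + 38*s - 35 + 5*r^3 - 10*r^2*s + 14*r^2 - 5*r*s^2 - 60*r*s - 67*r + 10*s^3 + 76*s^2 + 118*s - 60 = 5*r^3 + 10*r^2 - 95*r + 10*s^3 + s^2*(85 - 5*r) + s*(-10*r^2 - 55*r + 155) - 100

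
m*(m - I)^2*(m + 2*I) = m^4 + 3*m^2 - 2*I*m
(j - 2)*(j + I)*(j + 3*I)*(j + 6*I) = j^4 - 2*j^3 + 10*I*j^3 - 27*j^2 - 20*I*j^2 + 54*j - 18*I*j + 36*I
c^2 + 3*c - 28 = (c - 4)*(c + 7)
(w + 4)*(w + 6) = w^2 + 10*w + 24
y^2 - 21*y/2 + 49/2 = (y - 7)*(y - 7/2)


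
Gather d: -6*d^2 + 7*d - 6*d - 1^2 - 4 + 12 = -6*d^2 + d + 7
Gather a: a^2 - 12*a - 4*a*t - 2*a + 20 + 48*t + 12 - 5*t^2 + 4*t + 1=a^2 + a*(-4*t - 14) - 5*t^2 + 52*t + 33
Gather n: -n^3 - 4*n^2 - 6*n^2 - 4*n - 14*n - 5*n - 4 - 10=-n^3 - 10*n^2 - 23*n - 14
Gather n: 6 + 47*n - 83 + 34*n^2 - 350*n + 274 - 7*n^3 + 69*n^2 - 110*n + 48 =-7*n^3 + 103*n^2 - 413*n + 245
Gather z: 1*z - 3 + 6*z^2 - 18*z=6*z^2 - 17*z - 3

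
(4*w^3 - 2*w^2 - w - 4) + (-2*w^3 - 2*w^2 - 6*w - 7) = 2*w^3 - 4*w^2 - 7*w - 11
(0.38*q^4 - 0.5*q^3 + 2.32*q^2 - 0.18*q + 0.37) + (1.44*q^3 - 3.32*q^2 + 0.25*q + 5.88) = 0.38*q^4 + 0.94*q^3 - 1.0*q^2 + 0.07*q + 6.25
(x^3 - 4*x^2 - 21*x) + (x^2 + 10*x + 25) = x^3 - 3*x^2 - 11*x + 25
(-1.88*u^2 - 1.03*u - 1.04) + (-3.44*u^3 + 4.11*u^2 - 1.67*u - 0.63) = -3.44*u^3 + 2.23*u^2 - 2.7*u - 1.67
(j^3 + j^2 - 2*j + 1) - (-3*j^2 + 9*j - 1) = j^3 + 4*j^2 - 11*j + 2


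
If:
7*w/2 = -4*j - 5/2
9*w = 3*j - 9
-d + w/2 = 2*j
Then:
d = -53/62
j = 6/31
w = -29/31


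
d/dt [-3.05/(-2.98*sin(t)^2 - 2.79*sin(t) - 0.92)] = -(18.178*sin(t) + 8.5095)*cos(t)/(2.98*sin(t)^2 + 2.79*sin(t) + 0.92)^2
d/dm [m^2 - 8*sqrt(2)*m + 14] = 2*m - 8*sqrt(2)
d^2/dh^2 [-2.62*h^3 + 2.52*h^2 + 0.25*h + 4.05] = 5.04 - 15.72*h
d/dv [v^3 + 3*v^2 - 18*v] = 3*v^2 + 6*v - 18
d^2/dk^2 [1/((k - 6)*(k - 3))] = 2*((k - 6)^2 + (k - 6)*(k - 3) + (k - 3)^2)/((k - 6)^3*(k - 3)^3)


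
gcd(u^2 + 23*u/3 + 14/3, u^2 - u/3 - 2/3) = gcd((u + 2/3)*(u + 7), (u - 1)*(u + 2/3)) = u + 2/3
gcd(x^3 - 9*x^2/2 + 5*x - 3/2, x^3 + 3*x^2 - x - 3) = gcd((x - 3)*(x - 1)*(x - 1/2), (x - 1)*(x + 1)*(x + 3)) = x - 1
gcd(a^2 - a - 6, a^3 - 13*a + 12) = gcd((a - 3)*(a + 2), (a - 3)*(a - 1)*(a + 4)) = a - 3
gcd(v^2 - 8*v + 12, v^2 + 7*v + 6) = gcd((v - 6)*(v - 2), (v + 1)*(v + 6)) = 1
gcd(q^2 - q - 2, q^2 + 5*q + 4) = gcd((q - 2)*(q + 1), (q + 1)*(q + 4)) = q + 1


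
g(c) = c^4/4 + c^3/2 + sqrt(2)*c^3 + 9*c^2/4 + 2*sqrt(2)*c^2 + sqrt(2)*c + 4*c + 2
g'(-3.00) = -0.37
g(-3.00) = 0.03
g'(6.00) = 489.09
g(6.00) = 954.78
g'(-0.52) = 1.54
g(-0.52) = 0.31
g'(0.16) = 7.19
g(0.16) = 3.00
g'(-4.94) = -25.17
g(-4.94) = 17.30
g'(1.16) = 26.48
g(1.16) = 18.55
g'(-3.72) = -4.38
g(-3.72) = 1.47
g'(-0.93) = 0.13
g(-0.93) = 0.00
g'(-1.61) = -0.23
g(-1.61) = 0.14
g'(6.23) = 533.38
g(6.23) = 1072.31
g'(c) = c^3 + 3*c^2/2 + 3*sqrt(2)*c^2 + 9*c/2 + 4*sqrt(2)*c + sqrt(2) + 4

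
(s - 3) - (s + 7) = -10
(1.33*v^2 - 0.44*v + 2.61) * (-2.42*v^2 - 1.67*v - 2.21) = -3.2186*v^4 - 1.1563*v^3 - 8.5207*v^2 - 3.3863*v - 5.7681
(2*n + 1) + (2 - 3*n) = 3 - n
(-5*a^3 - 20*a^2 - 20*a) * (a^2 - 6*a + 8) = -5*a^5 + 10*a^4 + 60*a^3 - 40*a^2 - 160*a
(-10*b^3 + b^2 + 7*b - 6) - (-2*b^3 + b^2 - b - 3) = -8*b^3 + 8*b - 3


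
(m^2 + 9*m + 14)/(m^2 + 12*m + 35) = (m + 2)/(m + 5)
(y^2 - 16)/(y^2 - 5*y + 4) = (y + 4)/(y - 1)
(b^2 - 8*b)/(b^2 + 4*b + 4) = b*(b - 8)/(b^2 + 4*b + 4)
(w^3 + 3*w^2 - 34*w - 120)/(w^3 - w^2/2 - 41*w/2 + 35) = 2*(w^2 - 2*w - 24)/(2*w^2 - 11*w + 14)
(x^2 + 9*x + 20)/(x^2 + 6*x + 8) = (x + 5)/(x + 2)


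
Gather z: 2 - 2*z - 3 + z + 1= -z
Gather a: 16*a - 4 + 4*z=16*a + 4*z - 4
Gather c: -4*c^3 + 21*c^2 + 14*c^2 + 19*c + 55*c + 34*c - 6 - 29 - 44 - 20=-4*c^3 + 35*c^2 + 108*c - 99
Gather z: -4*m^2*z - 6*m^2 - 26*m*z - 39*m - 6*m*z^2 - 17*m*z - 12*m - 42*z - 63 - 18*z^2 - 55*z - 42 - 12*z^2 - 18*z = -6*m^2 - 51*m + z^2*(-6*m - 30) + z*(-4*m^2 - 43*m - 115) - 105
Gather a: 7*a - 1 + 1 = 7*a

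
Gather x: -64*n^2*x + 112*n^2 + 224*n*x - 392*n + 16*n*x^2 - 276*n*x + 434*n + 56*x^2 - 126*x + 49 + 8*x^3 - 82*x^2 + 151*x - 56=112*n^2 + 42*n + 8*x^3 + x^2*(16*n - 26) + x*(-64*n^2 - 52*n + 25) - 7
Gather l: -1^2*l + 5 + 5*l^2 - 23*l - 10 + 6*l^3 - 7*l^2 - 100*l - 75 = 6*l^3 - 2*l^2 - 124*l - 80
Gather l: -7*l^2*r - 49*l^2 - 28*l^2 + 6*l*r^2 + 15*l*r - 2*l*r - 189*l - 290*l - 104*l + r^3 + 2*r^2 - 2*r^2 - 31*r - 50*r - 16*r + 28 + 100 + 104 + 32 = l^2*(-7*r - 77) + l*(6*r^2 + 13*r - 583) + r^3 - 97*r + 264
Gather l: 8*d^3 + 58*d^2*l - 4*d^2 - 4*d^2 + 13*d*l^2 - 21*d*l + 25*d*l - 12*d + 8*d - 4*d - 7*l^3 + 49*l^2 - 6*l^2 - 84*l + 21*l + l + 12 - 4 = 8*d^3 - 8*d^2 - 8*d - 7*l^3 + l^2*(13*d + 43) + l*(58*d^2 + 4*d - 62) + 8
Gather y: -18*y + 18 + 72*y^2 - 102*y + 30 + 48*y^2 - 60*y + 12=120*y^2 - 180*y + 60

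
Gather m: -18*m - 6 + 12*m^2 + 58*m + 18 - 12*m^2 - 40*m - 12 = 0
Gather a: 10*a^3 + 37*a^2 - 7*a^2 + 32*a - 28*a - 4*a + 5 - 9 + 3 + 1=10*a^3 + 30*a^2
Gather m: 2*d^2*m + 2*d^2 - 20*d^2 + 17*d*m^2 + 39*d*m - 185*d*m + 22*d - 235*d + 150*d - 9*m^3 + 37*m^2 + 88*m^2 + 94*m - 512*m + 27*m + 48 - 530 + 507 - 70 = -18*d^2 - 63*d - 9*m^3 + m^2*(17*d + 125) + m*(2*d^2 - 146*d - 391) - 45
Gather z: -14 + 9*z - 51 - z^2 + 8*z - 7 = -z^2 + 17*z - 72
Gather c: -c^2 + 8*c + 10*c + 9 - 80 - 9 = -c^2 + 18*c - 80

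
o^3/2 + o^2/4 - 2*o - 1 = (o/2 + 1)*(o - 2)*(o + 1/2)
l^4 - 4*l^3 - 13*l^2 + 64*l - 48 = (l - 4)*(l - 3)*(l - 1)*(l + 4)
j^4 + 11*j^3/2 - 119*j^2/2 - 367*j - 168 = (j - 8)*(j + 1/2)*(j + 6)*(j + 7)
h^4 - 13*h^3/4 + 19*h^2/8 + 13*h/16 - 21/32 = (h - 7/4)*(h - 3/2)*(h - 1/2)*(h + 1/2)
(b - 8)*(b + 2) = b^2 - 6*b - 16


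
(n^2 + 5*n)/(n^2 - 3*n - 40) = n/(n - 8)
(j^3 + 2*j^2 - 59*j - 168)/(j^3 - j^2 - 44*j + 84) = (j^2 - 5*j - 24)/(j^2 - 8*j + 12)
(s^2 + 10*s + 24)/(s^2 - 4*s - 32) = (s + 6)/(s - 8)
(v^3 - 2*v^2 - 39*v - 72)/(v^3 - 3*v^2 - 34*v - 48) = (v + 3)/(v + 2)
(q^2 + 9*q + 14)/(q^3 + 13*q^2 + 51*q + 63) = (q + 2)/(q^2 + 6*q + 9)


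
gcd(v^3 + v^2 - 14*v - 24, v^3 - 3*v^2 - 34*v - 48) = v^2 + 5*v + 6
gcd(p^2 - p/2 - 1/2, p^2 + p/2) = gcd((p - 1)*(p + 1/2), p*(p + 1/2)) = p + 1/2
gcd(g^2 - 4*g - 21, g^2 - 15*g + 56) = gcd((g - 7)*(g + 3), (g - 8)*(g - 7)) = g - 7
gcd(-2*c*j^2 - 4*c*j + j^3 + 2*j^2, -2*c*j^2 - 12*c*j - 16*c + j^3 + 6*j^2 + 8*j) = 2*c*j + 4*c - j^2 - 2*j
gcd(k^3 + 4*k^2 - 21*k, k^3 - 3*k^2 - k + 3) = k - 3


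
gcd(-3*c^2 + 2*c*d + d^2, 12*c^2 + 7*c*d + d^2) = 3*c + d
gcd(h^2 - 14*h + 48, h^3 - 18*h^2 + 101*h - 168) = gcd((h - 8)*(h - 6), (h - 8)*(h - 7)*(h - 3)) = h - 8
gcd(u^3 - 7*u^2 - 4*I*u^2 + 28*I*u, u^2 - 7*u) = u^2 - 7*u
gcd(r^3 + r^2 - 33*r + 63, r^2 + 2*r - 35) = r + 7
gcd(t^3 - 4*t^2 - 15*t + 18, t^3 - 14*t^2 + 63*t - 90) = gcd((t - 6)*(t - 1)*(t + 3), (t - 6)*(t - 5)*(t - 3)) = t - 6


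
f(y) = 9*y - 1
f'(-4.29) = 9.00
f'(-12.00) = 9.00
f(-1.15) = -11.35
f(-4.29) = -39.61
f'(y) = 9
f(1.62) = 13.58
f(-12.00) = -109.00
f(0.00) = -1.00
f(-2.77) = -25.93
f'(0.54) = 9.00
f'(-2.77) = 9.00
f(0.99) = 7.91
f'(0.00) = 9.00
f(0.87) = 6.83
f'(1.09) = 9.00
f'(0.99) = 9.00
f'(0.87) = 9.00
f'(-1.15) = 9.00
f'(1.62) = 9.00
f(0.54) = 3.86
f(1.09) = 8.81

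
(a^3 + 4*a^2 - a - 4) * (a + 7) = a^4 + 11*a^3 + 27*a^2 - 11*a - 28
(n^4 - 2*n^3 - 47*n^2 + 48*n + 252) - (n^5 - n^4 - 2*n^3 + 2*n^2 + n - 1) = -n^5 + 2*n^4 - 49*n^2 + 47*n + 253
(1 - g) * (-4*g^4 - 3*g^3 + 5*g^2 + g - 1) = 4*g^5 - g^4 - 8*g^3 + 4*g^2 + 2*g - 1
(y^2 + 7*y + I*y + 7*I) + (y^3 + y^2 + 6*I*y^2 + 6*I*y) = y^3 + 2*y^2 + 6*I*y^2 + 7*y + 7*I*y + 7*I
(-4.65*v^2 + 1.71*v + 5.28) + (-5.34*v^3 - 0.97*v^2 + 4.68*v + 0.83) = -5.34*v^3 - 5.62*v^2 + 6.39*v + 6.11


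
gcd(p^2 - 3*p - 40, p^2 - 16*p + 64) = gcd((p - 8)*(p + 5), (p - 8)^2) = p - 8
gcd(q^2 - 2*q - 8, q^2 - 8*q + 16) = q - 4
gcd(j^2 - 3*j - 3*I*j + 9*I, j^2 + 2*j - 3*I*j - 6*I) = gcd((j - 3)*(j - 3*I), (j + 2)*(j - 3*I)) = j - 3*I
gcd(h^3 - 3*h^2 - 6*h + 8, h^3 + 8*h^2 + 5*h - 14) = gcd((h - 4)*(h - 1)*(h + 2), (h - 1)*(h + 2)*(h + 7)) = h^2 + h - 2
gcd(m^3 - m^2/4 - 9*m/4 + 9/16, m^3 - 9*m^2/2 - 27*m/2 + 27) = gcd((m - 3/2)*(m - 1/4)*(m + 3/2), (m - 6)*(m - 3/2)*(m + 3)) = m - 3/2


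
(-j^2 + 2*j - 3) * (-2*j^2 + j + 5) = 2*j^4 - 5*j^3 + 3*j^2 + 7*j - 15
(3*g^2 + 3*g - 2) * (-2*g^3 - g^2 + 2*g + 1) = -6*g^5 - 9*g^4 + 7*g^3 + 11*g^2 - g - 2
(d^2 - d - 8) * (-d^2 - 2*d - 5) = -d^4 - d^3 + 5*d^2 + 21*d + 40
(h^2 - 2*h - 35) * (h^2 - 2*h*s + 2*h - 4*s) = h^4 - 2*h^3*s - 39*h^2 + 78*h*s - 70*h + 140*s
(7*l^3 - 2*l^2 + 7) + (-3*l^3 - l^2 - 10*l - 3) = 4*l^3 - 3*l^2 - 10*l + 4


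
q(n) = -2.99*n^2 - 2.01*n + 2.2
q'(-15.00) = 87.69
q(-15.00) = -640.40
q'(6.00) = -37.89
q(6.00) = -117.50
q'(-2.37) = 12.16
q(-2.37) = -9.83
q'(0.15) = -2.91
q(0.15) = 1.83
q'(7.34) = -45.90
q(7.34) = -173.64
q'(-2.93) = 15.51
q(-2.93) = -17.58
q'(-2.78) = 14.61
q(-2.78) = -15.32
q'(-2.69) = 14.08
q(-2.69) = -14.03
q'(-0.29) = -0.28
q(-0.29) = 2.53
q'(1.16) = -8.95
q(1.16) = -4.15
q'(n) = -5.98*n - 2.01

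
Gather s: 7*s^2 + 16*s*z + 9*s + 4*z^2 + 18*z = 7*s^2 + s*(16*z + 9) + 4*z^2 + 18*z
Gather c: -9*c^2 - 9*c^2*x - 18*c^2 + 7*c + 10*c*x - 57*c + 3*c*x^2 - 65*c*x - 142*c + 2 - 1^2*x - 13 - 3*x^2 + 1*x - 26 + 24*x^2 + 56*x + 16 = c^2*(-9*x - 27) + c*(3*x^2 - 55*x - 192) + 21*x^2 + 56*x - 21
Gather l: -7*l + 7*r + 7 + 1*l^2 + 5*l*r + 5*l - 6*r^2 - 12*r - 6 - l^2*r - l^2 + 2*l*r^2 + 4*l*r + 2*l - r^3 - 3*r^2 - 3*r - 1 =-l^2*r + l*(2*r^2 + 9*r) - r^3 - 9*r^2 - 8*r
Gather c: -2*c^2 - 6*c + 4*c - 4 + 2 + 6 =-2*c^2 - 2*c + 4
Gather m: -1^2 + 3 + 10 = 12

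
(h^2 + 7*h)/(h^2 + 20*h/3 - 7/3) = 3*h/(3*h - 1)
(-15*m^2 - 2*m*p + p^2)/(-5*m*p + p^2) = (3*m + p)/p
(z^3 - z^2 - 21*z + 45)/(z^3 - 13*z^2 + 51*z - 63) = (z + 5)/(z - 7)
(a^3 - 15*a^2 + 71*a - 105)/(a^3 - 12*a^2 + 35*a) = (a - 3)/a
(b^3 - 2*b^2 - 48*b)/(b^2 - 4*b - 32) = b*(b + 6)/(b + 4)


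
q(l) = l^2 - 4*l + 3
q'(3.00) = 2.00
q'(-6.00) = -16.00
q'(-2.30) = -8.60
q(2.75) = -0.44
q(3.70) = 1.89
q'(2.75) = 1.50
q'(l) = 2*l - 4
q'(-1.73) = -7.46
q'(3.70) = 3.40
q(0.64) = 0.85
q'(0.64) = -2.72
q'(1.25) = -1.50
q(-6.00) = 63.00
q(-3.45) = 28.70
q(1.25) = -0.44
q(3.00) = 0.00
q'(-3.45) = -10.90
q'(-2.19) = -8.38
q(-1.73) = 12.91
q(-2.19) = 16.56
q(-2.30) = 17.49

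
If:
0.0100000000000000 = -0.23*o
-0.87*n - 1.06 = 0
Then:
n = -1.22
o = -0.04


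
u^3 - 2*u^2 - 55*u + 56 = (u - 8)*(u - 1)*(u + 7)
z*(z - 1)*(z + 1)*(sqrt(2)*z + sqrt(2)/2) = sqrt(2)*z^4 + sqrt(2)*z^3/2 - sqrt(2)*z^2 - sqrt(2)*z/2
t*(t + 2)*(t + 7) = t^3 + 9*t^2 + 14*t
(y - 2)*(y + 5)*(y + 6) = y^3 + 9*y^2 + 8*y - 60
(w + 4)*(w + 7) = w^2 + 11*w + 28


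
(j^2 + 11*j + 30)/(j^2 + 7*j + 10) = (j + 6)/(j + 2)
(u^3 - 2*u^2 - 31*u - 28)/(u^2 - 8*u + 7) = (u^2 + 5*u + 4)/(u - 1)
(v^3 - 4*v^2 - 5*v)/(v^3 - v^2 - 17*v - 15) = v/(v + 3)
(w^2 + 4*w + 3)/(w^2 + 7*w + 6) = (w + 3)/(w + 6)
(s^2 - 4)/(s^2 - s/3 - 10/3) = 3*(s + 2)/(3*s + 5)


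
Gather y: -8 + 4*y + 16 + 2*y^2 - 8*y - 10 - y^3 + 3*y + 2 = -y^3 + 2*y^2 - y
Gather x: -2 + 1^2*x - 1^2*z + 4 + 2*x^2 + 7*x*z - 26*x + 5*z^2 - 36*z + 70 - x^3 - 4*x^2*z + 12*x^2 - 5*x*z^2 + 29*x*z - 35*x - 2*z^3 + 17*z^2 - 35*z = -x^3 + x^2*(14 - 4*z) + x*(-5*z^2 + 36*z - 60) - 2*z^3 + 22*z^2 - 72*z + 72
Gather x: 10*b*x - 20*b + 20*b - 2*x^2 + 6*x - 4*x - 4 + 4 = -2*x^2 + x*(10*b + 2)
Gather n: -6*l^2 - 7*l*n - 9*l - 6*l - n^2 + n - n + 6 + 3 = -6*l^2 - 7*l*n - 15*l - n^2 + 9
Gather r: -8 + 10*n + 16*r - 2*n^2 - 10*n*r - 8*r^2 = -2*n^2 + 10*n - 8*r^2 + r*(16 - 10*n) - 8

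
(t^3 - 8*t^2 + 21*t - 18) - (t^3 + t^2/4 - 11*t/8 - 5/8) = -33*t^2/4 + 179*t/8 - 139/8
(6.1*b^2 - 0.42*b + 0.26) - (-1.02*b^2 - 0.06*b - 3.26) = 7.12*b^2 - 0.36*b + 3.52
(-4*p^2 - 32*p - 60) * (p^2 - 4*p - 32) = -4*p^4 - 16*p^3 + 196*p^2 + 1264*p + 1920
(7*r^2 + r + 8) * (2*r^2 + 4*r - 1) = 14*r^4 + 30*r^3 + 13*r^2 + 31*r - 8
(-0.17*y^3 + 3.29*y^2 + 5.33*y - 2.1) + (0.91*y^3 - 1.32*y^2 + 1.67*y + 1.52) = 0.74*y^3 + 1.97*y^2 + 7.0*y - 0.58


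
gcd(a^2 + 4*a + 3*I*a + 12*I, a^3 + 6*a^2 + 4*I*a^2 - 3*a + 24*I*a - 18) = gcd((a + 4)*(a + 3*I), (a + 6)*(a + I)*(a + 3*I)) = a + 3*I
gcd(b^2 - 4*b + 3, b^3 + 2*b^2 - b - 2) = b - 1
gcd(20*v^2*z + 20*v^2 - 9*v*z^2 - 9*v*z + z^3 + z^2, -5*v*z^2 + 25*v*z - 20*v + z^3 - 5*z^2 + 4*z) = -5*v + z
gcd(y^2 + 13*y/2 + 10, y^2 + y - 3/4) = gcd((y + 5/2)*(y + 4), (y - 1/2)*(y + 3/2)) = 1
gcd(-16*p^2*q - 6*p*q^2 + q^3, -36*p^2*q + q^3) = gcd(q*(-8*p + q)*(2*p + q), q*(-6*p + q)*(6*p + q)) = q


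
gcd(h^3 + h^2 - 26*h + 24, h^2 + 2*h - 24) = h^2 + 2*h - 24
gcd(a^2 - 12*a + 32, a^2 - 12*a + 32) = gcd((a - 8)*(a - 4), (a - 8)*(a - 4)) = a^2 - 12*a + 32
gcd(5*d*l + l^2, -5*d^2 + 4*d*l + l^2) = 5*d + l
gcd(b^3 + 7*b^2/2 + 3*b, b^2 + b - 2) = b + 2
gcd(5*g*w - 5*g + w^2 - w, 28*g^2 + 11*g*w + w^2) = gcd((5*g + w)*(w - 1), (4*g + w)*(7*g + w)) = 1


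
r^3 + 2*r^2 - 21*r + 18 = (r - 3)*(r - 1)*(r + 6)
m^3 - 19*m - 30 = (m - 5)*(m + 2)*(m + 3)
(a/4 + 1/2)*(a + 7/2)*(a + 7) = a^3/4 + 25*a^2/8 + 91*a/8 + 49/4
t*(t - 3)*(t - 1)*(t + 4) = t^4 - 13*t^2 + 12*t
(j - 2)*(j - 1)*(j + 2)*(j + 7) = j^4 + 6*j^3 - 11*j^2 - 24*j + 28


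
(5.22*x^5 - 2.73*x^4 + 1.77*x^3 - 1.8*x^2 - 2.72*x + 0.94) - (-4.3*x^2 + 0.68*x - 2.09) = 5.22*x^5 - 2.73*x^4 + 1.77*x^3 + 2.5*x^2 - 3.4*x + 3.03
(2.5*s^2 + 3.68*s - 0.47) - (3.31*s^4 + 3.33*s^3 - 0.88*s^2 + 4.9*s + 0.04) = -3.31*s^4 - 3.33*s^3 + 3.38*s^2 - 1.22*s - 0.51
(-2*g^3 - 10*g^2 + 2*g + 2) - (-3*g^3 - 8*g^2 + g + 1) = g^3 - 2*g^2 + g + 1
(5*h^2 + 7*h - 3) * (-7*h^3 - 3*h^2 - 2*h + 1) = -35*h^5 - 64*h^4 - 10*h^3 + 13*h - 3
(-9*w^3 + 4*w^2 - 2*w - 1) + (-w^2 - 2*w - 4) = -9*w^3 + 3*w^2 - 4*w - 5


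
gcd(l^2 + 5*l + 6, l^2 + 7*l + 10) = l + 2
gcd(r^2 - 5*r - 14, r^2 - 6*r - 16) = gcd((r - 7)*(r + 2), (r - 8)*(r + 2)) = r + 2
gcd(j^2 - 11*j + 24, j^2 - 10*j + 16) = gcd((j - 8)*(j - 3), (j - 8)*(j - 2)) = j - 8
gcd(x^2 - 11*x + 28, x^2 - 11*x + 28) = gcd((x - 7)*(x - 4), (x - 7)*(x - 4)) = x^2 - 11*x + 28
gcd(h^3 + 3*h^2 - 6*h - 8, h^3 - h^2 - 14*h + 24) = h^2 + 2*h - 8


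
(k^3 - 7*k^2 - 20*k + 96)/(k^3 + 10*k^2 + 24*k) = (k^2 - 11*k + 24)/(k*(k + 6))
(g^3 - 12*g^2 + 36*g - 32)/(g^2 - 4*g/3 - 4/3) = 3*(g^2 - 10*g + 16)/(3*g + 2)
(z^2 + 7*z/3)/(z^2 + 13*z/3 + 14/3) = z/(z + 2)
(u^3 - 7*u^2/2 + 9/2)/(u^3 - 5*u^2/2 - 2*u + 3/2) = (2*u - 3)/(2*u - 1)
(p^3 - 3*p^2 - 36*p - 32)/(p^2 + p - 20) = (p^3 - 3*p^2 - 36*p - 32)/(p^2 + p - 20)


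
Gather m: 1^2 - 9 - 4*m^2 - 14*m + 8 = -4*m^2 - 14*m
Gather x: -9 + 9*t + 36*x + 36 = 9*t + 36*x + 27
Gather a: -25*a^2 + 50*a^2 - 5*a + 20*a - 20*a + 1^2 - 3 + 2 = 25*a^2 - 5*a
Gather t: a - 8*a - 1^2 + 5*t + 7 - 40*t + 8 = -7*a - 35*t + 14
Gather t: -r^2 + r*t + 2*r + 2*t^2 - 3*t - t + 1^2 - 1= -r^2 + 2*r + 2*t^2 + t*(r - 4)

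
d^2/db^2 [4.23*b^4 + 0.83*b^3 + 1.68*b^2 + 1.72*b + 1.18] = 50.76*b^2 + 4.98*b + 3.36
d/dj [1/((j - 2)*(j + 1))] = (1 - 2*j)/(j^4 - 2*j^3 - 3*j^2 + 4*j + 4)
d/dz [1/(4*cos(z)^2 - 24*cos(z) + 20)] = (cos(z) - 3)*sin(z)/(2*(cos(z)^2 - 6*cos(z) + 5)^2)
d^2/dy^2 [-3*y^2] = -6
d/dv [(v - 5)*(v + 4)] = 2*v - 1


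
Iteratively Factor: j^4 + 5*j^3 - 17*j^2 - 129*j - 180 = (j - 5)*(j^3 + 10*j^2 + 33*j + 36) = (j - 5)*(j + 3)*(j^2 + 7*j + 12) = (j - 5)*(j + 3)^2*(j + 4)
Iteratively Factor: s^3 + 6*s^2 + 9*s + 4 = (s + 1)*(s^2 + 5*s + 4) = (s + 1)^2*(s + 4)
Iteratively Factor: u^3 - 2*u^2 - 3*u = (u)*(u^2 - 2*u - 3) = u*(u - 3)*(u + 1)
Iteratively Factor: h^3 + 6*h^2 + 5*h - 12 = (h + 3)*(h^2 + 3*h - 4) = (h - 1)*(h + 3)*(h + 4)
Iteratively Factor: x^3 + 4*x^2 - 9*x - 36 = (x - 3)*(x^2 + 7*x + 12) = (x - 3)*(x + 3)*(x + 4)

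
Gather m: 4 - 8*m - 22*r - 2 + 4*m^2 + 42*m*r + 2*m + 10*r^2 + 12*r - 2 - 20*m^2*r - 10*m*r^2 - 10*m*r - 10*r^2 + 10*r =m^2*(4 - 20*r) + m*(-10*r^2 + 32*r - 6)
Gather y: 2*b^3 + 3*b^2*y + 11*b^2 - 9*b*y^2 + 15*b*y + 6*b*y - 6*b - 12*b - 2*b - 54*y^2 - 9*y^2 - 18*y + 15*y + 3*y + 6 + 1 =2*b^3 + 11*b^2 - 20*b + y^2*(-9*b - 63) + y*(3*b^2 + 21*b) + 7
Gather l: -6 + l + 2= l - 4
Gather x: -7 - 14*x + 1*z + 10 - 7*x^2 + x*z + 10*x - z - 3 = -7*x^2 + x*(z - 4)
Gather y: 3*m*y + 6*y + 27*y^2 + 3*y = 27*y^2 + y*(3*m + 9)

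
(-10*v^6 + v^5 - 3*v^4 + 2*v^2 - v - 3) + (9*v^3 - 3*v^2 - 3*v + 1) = -10*v^6 + v^5 - 3*v^4 + 9*v^3 - v^2 - 4*v - 2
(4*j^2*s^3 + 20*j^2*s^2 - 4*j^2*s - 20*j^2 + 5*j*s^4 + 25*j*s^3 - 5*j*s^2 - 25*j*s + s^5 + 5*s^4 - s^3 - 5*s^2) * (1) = 4*j^2*s^3 + 20*j^2*s^2 - 4*j^2*s - 20*j^2 + 5*j*s^4 + 25*j*s^3 - 5*j*s^2 - 25*j*s + s^5 + 5*s^4 - s^3 - 5*s^2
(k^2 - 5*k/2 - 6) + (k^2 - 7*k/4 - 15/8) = 2*k^2 - 17*k/4 - 63/8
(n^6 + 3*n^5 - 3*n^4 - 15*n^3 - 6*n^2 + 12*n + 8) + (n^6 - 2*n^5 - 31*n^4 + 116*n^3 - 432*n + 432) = 2*n^6 + n^5 - 34*n^4 + 101*n^3 - 6*n^2 - 420*n + 440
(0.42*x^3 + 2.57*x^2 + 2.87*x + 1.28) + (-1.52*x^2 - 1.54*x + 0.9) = 0.42*x^3 + 1.05*x^2 + 1.33*x + 2.18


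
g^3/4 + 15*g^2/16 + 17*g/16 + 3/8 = (g/4 + 1/2)*(g + 3/4)*(g + 1)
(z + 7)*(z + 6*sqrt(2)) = z^2 + 7*z + 6*sqrt(2)*z + 42*sqrt(2)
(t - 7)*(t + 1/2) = t^2 - 13*t/2 - 7/2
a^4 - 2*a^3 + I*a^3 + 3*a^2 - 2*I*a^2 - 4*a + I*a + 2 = (a - 1)^2*(a - I)*(a + 2*I)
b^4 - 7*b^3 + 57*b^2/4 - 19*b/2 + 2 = (b - 4)*(b - 2)*(b - 1/2)^2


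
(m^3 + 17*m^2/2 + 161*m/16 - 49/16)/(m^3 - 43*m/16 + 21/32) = 2*(m + 7)/(2*m - 3)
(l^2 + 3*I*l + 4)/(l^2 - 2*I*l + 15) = (l^2 + 3*I*l + 4)/(l^2 - 2*I*l + 15)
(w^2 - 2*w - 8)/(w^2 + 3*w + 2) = (w - 4)/(w + 1)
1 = 1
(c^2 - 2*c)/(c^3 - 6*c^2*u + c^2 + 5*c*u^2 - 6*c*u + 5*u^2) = c*(c - 2)/(c^3 - 6*c^2*u + c^2 + 5*c*u^2 - 6*c*u + 5*u^2)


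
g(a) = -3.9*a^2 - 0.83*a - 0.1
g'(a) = -7.8*a - 0.83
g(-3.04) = -33.62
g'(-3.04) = 22.88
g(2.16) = -20.09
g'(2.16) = -17.68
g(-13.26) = -674.82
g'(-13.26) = 102.60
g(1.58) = -11.15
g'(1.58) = -13.15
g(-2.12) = -15.87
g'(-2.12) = 15.71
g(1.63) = -11.81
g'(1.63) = -13.54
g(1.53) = -10.50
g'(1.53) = -12.76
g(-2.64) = -25.09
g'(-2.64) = 19.76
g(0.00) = -0.10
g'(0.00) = -0.83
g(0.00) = -0.10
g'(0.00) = -0.83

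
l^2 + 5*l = l*(l + 5)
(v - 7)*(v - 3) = v^2 - 10*v + 21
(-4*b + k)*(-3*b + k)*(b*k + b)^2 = 12*b^4*k^2 + 24*b^4*k + 12*b^4 - 7*b^3*k^3 - 14*b^3*k^2 - 7*b^3*k + b^2*k^4 + 2*b^2*k^3 + b^2*k^2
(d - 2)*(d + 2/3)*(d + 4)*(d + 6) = d^4 + 26*d^3/3 + 28*d^2/3 - 136*d/3 - 32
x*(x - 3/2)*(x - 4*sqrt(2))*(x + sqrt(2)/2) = x^4 - 7*sqrt(2)*x^3/2 - 3*x^3/2 - 4*x^2 + 21*sqrt(2)*x^2/4 + 6*x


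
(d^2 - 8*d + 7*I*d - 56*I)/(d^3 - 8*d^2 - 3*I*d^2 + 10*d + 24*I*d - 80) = (d + 7*I)/(d^2 - 3*I*d + 10)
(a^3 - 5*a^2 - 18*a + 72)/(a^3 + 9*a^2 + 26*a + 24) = (a^2 - 9*a + 18)/(a^2 + 5*a + 6)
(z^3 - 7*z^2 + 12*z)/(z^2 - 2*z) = (z^2 - 7*z + 12)/(z - 2)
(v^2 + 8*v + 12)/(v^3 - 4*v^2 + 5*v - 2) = (v^2 + 8*v + 12)/(v^3 - 4*v^2 + 5*v - 2)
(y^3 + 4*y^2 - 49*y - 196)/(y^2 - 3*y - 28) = y + 7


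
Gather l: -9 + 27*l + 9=27*l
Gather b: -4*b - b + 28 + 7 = 35 - 5*b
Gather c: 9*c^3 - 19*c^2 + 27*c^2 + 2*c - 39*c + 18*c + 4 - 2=9*c^3 + 8*c^2 - 19*c + 2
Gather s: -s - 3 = -s - 3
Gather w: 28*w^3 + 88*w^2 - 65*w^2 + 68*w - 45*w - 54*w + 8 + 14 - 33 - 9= 28*w^3 + 23*w^2 - 31*w - 20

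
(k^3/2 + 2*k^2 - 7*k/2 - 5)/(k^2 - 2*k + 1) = (k^3 + 4*k^2 - 7*k - 10)/(2*(k^2 - 2*k + 1))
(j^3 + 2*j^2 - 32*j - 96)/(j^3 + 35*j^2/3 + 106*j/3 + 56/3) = 3*(j^2 - 2*j - 24)/(3*j^2 + 23*j + 14)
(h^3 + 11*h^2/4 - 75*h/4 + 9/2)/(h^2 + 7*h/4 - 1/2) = (h^2 + 3*h - 18)/(h + 2)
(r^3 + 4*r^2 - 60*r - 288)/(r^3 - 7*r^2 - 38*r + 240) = (r + 6)/(r - 5)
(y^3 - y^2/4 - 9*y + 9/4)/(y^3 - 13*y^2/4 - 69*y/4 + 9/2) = (y - 3)/(y - 6)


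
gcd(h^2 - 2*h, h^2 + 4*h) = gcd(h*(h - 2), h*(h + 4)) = h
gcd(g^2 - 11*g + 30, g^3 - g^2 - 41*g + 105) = g - 5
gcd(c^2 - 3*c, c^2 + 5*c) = c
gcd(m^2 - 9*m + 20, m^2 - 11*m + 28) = m - 4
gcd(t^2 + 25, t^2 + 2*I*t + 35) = t - 5*I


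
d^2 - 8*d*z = d*(d - 8*z)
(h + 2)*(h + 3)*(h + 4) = h^3 + 9*h^2 + 26*h + 24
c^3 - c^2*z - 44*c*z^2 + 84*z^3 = (c - 6*z)*(c - 2*z)*(c + 7*z)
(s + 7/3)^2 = s^2 + 14*s/3 + 49/9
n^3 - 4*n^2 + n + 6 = (n - 3)*(n - 2)*(n + 1)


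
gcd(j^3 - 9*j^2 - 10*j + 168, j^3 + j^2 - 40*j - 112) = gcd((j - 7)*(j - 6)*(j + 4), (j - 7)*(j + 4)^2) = j^2 - 3*j - 28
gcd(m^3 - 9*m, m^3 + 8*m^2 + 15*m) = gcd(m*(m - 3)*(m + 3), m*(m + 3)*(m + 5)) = m^2 + 3*m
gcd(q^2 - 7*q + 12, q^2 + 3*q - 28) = q - 4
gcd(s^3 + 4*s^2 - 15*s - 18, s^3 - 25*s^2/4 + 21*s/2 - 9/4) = s - 3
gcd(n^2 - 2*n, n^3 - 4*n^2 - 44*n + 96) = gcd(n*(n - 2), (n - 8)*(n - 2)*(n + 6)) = n - 2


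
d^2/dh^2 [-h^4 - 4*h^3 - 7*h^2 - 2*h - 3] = -12*h^2 - 24*h - 14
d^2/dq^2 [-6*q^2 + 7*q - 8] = -12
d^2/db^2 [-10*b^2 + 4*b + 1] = -20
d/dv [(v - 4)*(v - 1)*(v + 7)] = 3*v^2 + 4*v - 31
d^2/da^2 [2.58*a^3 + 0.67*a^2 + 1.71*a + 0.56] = 15.48*a + 1.34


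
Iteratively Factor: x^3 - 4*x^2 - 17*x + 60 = (x - 5)*(x^2 + x - 12) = (x - 5)*(x + 4)*(x - 3)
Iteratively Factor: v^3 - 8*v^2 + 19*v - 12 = (v - 1)*(v^2 - 7*v + 12) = (v - 4)*(v - 1)*(v - 3)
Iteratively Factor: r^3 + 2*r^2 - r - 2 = (r + 1)*(r^2 + r - 2) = (r + 1)*(r + 2)*(r - 1)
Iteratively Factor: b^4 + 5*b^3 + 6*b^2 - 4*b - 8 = (b + 2)*(b^3 + 3*b^2 - 4) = (b + 2)^2*(b^2 + b - 2) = (b + 2)^3*(b - 1)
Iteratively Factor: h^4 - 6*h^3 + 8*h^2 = (h)*(h^3 - 6*h^2 + 8*h) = h*(h - 4)*(h^2 - 2*h) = h*(h - 4)*(h - 2)*(h)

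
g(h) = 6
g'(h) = 0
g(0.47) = 6.00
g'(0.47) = 0.00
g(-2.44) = 6.00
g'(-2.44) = 0.00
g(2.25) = 6.00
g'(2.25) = 0.00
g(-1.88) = 6.00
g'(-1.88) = 0.00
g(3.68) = 6.00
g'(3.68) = 0.00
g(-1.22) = 6.00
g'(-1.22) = 0.00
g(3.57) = 6.00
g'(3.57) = 0.00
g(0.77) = 6.00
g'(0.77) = 0.00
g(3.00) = 6.00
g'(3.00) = 0.00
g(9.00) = 6.00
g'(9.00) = 0.00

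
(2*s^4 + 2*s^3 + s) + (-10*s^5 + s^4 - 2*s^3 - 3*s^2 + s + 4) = -10*s^5 + 3*s^4 - 3*s^2 + 2*s + 4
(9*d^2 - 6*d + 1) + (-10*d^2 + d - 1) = -d^2 - 5*d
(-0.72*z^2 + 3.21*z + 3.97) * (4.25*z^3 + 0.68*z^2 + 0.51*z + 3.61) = -3.06*z^5 + 13.1529*z^4 + 18.6881*z^3 + 1.7375*z^2 + 13.6128*z + 14.3317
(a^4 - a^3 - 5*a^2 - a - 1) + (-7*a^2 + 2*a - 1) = a^4 - a^3 - 12*a^2 + a - 2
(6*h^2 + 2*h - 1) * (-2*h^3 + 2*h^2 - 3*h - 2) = -12*h^5 + 8*h^4 - 12*h^3 - 20*h^2 - h + 2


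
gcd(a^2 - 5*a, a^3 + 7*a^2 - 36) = 1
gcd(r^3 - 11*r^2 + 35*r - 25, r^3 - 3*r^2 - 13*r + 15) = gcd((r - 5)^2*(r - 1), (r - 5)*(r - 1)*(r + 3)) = r^2 - 6*r + 5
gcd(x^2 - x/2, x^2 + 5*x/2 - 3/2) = x - 1/2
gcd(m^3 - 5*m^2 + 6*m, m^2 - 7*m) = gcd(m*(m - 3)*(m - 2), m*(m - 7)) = m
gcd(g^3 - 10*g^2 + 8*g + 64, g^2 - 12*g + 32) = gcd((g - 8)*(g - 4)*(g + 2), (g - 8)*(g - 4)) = g^2 - 12*g + 32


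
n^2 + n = n*(n + 1)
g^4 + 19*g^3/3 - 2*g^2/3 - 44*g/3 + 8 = (g - 1)*(g - 2/3)*(g + 2)*(g + 6)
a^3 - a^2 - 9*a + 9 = (a - 3)*(a - 1)*(a + 3)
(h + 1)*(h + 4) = h^2 + 5*h + 4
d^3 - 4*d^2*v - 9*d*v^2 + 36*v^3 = (d - 4*v)*(d - 3*v)*(d + 3*v)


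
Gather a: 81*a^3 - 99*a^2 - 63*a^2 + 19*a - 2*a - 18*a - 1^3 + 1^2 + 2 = 81*a^3 - 162*a^2 - a + 2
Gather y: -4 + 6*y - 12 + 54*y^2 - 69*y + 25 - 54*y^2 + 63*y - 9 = 0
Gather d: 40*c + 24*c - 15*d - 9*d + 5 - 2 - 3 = 64*c - 24*d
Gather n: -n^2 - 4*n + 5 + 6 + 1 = -n^2 - 4*n + 12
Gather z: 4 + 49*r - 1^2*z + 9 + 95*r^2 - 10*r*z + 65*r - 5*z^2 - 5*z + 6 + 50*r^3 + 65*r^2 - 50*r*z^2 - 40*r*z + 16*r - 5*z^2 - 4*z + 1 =50*r^3 + 160*r^2 + 130*r + z^2*(-50*r - 10) + z*(-50*r - 10) + 20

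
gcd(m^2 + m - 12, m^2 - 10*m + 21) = m - 3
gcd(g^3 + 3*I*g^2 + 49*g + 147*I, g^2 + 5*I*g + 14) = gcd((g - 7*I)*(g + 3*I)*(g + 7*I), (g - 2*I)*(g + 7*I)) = g + 7*I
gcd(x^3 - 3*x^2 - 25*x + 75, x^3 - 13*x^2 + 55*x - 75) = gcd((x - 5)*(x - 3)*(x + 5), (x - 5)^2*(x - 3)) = x^2 - 8*x + 15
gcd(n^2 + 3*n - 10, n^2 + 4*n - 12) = n - 2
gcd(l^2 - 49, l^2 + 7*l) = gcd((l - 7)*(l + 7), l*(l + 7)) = l + 7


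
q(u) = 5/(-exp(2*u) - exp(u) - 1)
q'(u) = 5*(2*exp(2*u) + exp(u))/(-exp(2*u) - exp(u) - 1)^2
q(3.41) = -0.01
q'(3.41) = 0.01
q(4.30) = -0.00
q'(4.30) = 0.00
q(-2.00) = -4.33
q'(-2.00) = 0.65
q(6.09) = -0.00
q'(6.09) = 0.00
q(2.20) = -0.05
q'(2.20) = 0.10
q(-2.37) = -4.54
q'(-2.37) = 0.46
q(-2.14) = -4.42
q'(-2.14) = 0.57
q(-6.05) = -4.99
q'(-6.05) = 0.01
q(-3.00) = -4.75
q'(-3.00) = 0.25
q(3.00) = -0.01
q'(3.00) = 0.02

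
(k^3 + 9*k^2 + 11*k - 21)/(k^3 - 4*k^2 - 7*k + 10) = (k^2 + 10*k + 21)/(k^2 - 3*k - 10)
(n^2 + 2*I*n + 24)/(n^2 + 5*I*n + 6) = (n - 4*I)/(n - I)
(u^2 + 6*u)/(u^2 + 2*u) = (u + 6)/(u + 2)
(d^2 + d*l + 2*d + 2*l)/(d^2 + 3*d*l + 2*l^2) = (d + 2)/(d + 2*l)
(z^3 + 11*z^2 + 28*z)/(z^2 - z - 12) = z*(z^2 + 11*z + 28)/(z^2 - z - 12)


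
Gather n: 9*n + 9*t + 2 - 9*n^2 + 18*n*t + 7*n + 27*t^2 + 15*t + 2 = -9*n^2 + n*(18*t + 16) + 27*t^2 + 24*t + 4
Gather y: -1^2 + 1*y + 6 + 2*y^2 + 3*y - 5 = 2*y^2 + 4*y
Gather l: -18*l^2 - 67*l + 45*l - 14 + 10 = -18*l^2 - 22*l - 4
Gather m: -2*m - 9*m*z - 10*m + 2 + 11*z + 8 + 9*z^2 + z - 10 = m*(-9*z - 12) + 9*z^2 + 12*z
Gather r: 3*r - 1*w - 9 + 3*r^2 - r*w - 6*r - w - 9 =3*r^2 + r*(-w - 3) - 2*w - 18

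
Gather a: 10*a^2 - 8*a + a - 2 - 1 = 10*a^2 - 7*a - 3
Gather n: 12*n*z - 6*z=12*n*z - 6*z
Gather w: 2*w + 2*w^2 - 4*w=2*w^2 - 2*w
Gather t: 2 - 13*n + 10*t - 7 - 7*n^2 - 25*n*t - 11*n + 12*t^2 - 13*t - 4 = -7*n^2 - 24*n + 12*t^2 + t*(-25*n - 3) - 9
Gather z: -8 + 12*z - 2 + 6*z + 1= 18*z - 9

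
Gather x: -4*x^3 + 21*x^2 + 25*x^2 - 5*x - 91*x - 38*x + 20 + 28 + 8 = -4*x^3 + 46*x^2 - 134*x + 56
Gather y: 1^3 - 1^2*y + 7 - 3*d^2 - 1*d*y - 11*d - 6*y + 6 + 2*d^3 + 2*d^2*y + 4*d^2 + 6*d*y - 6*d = 2*d^3 + d^2 - 17*d + y*(2*d^2 + 5*d - 7) + 14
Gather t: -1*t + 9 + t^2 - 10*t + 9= t^2 - 11*t + 18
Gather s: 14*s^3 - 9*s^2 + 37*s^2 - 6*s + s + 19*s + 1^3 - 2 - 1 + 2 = 14*s^3 + 28*s^2 + 14*s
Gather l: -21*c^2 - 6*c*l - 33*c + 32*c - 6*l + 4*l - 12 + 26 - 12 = -21*c^2 - c + l*(-6*c - 2) + 2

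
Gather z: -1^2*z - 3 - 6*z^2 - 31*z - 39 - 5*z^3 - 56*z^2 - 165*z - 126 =-5*z^3 - 62*z^2 - 197*z - 168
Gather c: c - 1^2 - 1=c - 2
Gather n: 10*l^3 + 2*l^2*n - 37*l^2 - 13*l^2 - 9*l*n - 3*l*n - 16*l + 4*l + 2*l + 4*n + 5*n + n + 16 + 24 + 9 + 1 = 10*l^3 - 50*l^2 - 10*l + n*(2*l^2 - 12*l + 10) + 50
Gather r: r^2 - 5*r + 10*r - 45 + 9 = r^2 + 5*r - 36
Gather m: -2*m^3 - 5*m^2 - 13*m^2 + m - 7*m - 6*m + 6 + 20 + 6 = -2*m^3 - 18*m^2 - 12*m + 32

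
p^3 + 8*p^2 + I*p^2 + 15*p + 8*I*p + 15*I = (p + 3)*(p + 5)*(p + I)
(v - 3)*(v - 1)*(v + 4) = v^3 - 13*v + 12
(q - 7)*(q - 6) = q^2 - 13*q + 42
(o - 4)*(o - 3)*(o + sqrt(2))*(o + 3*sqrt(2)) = o^4 - 7*o^3 + 4*sqrt(2)*o^3 - 28*sqrt(2)*o^2 + 18*o^2 - 42*o + 48*sqrt(2)*o + 72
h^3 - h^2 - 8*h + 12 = (h - 2)^2*(h + 3)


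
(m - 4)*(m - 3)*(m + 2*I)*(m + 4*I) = m^4 - 7*m^3 + 6*I*m^3 + 4*m^2 - 42*I*m^2 + 56*m + 72*I*m - 96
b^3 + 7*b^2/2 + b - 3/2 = (b - 1/2)*(b + 1)*(b + 3)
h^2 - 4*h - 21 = (h - 7)*(h + 3)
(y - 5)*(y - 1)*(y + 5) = y^3 - y^2 - 25*y + 25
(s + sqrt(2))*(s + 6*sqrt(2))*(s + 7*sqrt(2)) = s^3 + 14*sqrt(2)*s^2 + 110*s + 84*sqrt(2)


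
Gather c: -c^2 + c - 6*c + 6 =-c^2 - 5*c + 6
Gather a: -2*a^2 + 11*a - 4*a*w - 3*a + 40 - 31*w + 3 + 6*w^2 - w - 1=-2*a^2 + a*(8 - 4*w) + 6*w^2 - 32*w + 42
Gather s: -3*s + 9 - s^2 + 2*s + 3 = -s^2 - s + 12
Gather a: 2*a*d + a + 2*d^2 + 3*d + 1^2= a*(2*d + 1) + 2*d^2 + 3*d + 1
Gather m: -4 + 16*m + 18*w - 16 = 16*m + 18*w - 20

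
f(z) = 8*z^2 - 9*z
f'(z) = 16*z - 9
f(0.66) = -2.46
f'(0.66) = 1.56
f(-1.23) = 23.17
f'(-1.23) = -28.68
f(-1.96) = 48.37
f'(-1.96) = -40.36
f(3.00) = 45.00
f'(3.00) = 39.00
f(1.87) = 11.15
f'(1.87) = 20.92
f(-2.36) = 65.80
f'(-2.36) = -46.76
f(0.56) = -2.53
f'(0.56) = -0.04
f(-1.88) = 45.20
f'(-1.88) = -39.08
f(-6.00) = 342.00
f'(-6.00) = -105.00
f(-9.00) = 729.00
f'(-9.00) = -153.00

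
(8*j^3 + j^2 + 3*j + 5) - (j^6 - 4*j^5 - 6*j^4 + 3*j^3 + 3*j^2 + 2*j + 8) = -j^6 + 4*j^5 + 6*j^4 + 5*j^3 - 2*j^2 + j - 3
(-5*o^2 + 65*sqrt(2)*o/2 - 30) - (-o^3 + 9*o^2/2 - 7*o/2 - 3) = o^3 - 19*o^2/2 + 7*o/2 + 65*sqrt(2)*o/2 - 27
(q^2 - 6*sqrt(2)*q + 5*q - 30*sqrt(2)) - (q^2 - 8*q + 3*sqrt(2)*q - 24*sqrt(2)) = -9*sqrt(2)*q + 13*q - 6*sqrt(2)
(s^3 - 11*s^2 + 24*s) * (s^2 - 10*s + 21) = s^5 - 21*s^4 + 155*s^3 - 471*s^2 + 504*s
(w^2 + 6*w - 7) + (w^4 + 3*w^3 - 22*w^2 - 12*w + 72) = w^4 + 3*w^3 - 21*w^2 - 6*w + 65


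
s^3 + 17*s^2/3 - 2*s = s*(s - 1/3)*(s + 6)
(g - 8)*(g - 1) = g^2 - 9*g + 8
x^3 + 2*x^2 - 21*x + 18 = (x - 3)*(x - 1)*(x + 6)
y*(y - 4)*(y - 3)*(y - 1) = y^4 - 8*y^3 + 19*y^2 - 12*y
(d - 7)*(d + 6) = d^2 - d - 42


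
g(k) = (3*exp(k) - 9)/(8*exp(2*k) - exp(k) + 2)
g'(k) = (3*exp(k) - 9)*(-16*exp(2*k) + exp(k))/(8*exp(2*k) - exp(k) + 2)^2 + 3*exp(k)/(8*exp(2*k) - exp(k) + 2)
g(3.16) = 0.01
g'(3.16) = -0.01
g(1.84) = 0.03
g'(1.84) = -0.00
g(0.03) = -0.62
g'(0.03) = 1.38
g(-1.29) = -3.51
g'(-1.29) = 1.76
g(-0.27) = -1.14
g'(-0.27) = 2.04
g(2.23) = 0.03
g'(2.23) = -0.01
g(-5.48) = -4.50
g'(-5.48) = -0.00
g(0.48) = -0.20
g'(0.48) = 0.60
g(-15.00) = -4.50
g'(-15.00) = 0.00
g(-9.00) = -4.50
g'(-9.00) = 0.00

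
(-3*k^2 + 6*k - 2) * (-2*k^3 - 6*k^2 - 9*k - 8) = 6*k^5 + 6*k^4 - 5*k^3 - 18*k^2 - 30*k + 16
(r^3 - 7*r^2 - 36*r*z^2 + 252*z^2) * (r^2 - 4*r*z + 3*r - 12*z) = r^5 - 4*r^4*z - 4*r^4 - 36*r^3*z^2 + 16*r^3*z - 21*r^3 + 144*r^2*z^3 + 144*r^2*z^2 + 84*r^2*z - 576*r*z^3 + 756*r*z^2 - 3024*z^3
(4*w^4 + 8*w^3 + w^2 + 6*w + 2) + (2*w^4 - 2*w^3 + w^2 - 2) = 6*w^4 + 6*w^3 + 2*w^2 + 6*w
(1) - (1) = 0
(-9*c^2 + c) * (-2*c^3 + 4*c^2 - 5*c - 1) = 18*c^5 - 38*c^4 + 49*c^3 + 4*c^2 - c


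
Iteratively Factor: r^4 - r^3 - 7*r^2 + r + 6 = (r + 2)*(r^3 - 3*r^2 - r + 3) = (r - 3)*(r + 2)*(r^2 - 1) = (r - 3)*(r - 1)*(r + 2)*(r + 1)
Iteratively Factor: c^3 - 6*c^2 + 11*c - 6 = (c - 1)*(c^2 - 5*c + 6) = (c - 2)*(c - 1)*(c - 3)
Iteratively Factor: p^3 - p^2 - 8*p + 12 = (p - 2)*(p^2 + p - 6) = (p - 2)^2*(p + 3)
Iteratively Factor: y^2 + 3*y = (y + 3)*(y)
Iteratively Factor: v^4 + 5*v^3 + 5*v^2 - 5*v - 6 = (v + 2)*(v^3 + 3*v^2 - v - 3) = (v - 1)*(v + 2)*(v^2 + 4*v + 3) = (v - 1)*(v + 1)*(v + 2)*(v + 3)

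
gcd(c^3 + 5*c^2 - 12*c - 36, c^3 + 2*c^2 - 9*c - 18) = c^2 - c - 6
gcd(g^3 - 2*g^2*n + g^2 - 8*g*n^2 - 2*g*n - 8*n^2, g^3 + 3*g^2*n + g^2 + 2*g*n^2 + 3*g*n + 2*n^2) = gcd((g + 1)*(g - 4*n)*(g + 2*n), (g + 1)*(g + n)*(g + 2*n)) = g^2 + 2*g*n + g + 2*n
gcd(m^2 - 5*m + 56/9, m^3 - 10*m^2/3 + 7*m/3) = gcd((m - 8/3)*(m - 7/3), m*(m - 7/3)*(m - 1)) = m - 7/3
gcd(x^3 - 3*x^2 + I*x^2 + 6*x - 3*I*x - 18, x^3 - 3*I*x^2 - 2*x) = x - 2*I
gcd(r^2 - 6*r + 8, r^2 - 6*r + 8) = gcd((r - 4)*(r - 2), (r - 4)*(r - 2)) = r^2 - 6*r + 8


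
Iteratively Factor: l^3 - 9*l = (l)*(l^2 - 9) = l*(l - 3)*(l + 3)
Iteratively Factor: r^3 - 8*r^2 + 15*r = (r)*(r^2 - 8*r + 15) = r*(r - 3)*(r - 5)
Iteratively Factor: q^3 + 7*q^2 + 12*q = (q + 4)*(q^2 + 3*q) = q*(q + 4)*(q + 3)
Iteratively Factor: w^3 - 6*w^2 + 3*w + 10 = (w - 5)*(w^2 - w - 2) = (w - 5)*(w - 2)*(w + 1)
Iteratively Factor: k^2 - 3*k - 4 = (k - 4)*(k + 1)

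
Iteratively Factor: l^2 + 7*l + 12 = (l + 3)*(l + 4)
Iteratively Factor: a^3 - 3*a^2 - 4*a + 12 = (a - 2)*(a^2 - a - 6) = (a - 2)*(a + 2)*(a - 3)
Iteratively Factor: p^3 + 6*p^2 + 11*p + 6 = (p + 2)*(p^2 + 4*p + 3) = (p + 1)*(p + 2)*(p + 3)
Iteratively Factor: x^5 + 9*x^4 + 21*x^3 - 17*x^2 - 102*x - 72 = (x + 3)*(x^4 + 6*x^3 + 3*x^2 - 26*x - 24) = (x + 3)*(x + 4)*(x^3 + 2*x^2 - 5*x - 6) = (x + 3)^2*(x + 4)*(x^2 - x - 2) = (x + 1)*(x + 3)^2*(x + 4)*(x - 2)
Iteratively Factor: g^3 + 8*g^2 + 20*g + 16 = (g + 2)*(g^2 + 6*g + 8) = (g + 2)^2*(g + 4)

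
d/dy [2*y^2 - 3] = 4*y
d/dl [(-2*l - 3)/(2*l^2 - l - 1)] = (-4*l^2 + 2*l + (2*l + 3)*(4*l - 1) + 2)/(-2*l^2 + l + 1)^2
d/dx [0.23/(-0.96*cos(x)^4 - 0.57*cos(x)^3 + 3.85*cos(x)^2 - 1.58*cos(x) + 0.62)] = (-0.8832*cos(x)^3 - 0.3933*cos(x)^2 + 1.771*cos(x) - 0.3634)*sin(x)/(0.96*cos(x)^4 + 0.57*cos(x)^3 - 3.85*cos(x)^2 + 1.58*cos(x) - 0.62)^2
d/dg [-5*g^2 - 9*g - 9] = -10*g - 9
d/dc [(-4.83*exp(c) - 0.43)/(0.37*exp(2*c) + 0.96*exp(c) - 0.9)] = (1.7871*exp(2*c) + 0.3182*exp(c) + 4.7598)*exp(c)/(0.1369*exp(4*c) + 0.7104*exp(3*c) + 0.2556*exp(2*c) - 1.728*exp(c) + 0.81)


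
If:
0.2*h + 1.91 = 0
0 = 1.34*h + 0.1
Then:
No Solution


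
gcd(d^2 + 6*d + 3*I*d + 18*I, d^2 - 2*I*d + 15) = d + 3*I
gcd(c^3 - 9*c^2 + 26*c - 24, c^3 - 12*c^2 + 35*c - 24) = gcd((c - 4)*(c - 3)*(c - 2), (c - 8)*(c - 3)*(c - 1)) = c - 3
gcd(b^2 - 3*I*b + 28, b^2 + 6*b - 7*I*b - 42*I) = b - 7*I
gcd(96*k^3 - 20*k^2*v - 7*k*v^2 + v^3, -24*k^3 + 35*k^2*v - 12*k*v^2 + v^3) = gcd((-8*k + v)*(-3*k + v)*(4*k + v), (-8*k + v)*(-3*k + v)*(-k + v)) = 24*k^2 - 11*k*v + v^2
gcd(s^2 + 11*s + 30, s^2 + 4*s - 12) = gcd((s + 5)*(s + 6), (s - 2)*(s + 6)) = s + 6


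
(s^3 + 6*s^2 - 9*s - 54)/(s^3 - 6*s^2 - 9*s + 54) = (s + 6)/(s - 6)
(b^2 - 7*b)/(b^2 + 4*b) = (b - 7)/(b + 4)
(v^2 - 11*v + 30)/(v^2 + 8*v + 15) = (v^2 - 11*v + 30)/(v^2 + 8*v + 15)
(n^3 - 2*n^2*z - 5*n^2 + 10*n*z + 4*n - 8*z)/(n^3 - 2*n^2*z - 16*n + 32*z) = (n - 1)/(n + 4)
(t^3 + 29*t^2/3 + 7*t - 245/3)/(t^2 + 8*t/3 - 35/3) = t + 7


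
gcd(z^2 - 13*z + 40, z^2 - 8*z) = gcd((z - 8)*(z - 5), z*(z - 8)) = z - 8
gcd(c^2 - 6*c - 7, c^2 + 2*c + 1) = c + 1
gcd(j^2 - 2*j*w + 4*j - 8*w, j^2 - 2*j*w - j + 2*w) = -j + 2*w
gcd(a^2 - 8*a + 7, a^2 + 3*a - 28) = 1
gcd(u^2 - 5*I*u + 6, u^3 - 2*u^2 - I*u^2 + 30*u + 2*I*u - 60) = u - 6*I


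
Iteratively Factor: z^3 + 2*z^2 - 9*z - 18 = (z - 3)*(z^2 + 5*z + 6) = (z - 3)*(z + 2)*(z + 3)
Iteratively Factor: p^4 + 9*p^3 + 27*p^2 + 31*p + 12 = (p + 4)*(p^3 + 5*p^2 + 7*p + 3) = (p + 1)*(p + 4)*(p^2 + 4*p + 3) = (p + 1)*(p + 3)*(p + 4)*(p + 1)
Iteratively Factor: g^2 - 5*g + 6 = (g - 3)*(g - 2)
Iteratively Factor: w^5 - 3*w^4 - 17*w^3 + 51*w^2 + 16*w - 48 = (w - 4)*(w^4 + w^3 - 13*w^2 - w + 12) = (w - 4)*(w - 3)*(w^3 + 4*w^2 - w - 4) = (w - 4)*(w - 3)*(w + 4)*(w^2 - 1) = (w - 4)*(w - 3)*(w + 1)*(w + 4)*(w - 1)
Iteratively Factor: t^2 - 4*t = (t - 4)*(t)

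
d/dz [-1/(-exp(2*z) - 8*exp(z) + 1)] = 2*(-exp(z) - 4)*exp(z)/(exp(2*z) + 8*exp(z) - 1)^2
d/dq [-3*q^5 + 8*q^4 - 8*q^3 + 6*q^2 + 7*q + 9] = -15*q^4 + 32*q^3 - 24*q^2 + 12*q + 7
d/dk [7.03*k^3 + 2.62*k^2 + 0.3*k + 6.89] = 21.09*k^2 + 5.24*k + 0.3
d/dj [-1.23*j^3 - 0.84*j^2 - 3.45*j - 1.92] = -3.69*j^2 - 1.68*j - 3.45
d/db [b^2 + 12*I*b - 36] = 2*b + 12*I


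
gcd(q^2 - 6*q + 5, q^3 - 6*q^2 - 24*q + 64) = 1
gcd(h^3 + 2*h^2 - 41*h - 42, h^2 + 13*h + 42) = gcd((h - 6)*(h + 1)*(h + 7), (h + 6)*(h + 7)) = h + 7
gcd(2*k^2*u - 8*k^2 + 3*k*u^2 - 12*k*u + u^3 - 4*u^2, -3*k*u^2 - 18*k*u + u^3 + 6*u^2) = 1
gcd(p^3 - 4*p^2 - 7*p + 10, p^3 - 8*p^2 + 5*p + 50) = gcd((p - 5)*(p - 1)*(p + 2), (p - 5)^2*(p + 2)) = p^2 - 3*p - 10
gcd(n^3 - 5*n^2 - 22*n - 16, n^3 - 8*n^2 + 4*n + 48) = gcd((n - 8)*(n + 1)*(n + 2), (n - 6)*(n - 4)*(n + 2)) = n + 2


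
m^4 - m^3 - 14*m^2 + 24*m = m*(m - 3)*(m - 2)*(m + 4)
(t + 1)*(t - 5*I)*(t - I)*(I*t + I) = I*t^4 + 6*t^3 + 2*I*t^3 + 12*t^2 - 4*I*t^2 + 6*t - 10*I*t - 5*I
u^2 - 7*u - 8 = (u - 8)*(u + 1)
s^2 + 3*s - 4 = (s - 1)*(s + 4)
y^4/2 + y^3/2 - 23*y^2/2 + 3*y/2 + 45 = (y/2 + 1)*(y - 3)^2*(y + 5)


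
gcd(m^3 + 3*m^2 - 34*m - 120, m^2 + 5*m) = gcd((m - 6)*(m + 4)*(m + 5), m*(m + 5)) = m + 5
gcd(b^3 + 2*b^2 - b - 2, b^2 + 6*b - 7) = b - 1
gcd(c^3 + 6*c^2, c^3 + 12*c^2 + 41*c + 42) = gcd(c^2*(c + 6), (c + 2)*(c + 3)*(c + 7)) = 1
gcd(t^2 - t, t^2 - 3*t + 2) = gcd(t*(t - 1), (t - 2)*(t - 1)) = t - 1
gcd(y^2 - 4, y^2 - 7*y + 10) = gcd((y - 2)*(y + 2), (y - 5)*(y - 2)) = y - 2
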